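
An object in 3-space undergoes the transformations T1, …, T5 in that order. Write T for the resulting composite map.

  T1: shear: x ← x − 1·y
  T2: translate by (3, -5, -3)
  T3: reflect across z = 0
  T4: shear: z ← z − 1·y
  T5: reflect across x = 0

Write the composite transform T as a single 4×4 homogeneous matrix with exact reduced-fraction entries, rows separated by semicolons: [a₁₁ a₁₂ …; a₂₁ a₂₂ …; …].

T1 = [1 -1 0 0; 0 1 0 0; 0 0 1 0; 0 0 0 1]
T2·T1 = [1 -1 0 3; 0 1 0 -5; 0 0 1 -3; 0 0 0 1]
T3·…·T1 = [1 -1 0 3; 0 1 0 -5; 0 0 -1 3; 0 0 0 1]
T4·…·T1 = [1 -1 0 3; 0 1 0 -5; 0 -1 -1 8; 0 0 0 1]
T5·…·T1 = [-1 1 0 -3; 0 1 0 -5; 0 -1 -1 8; 0 0 0 1]

T = [-1 1 0 -3; 0 1 0 -5; 0 -1 -1 8; 0 0 0 1]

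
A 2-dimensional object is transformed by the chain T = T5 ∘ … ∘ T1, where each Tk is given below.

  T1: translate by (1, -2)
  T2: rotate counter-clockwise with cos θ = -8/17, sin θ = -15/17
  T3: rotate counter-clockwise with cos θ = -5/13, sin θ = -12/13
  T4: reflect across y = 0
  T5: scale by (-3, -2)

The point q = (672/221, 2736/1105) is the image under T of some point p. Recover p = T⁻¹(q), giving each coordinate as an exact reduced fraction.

T1 = [1 0 1; 0 1 -2; 0 0 1]
T2·T1 = [-8/17 15/17 -38/17; -15/17 -8/17 1/17; 0 0 1]
T3·…·T1 = [-140/221 -171/221 202/221; 171/221 -140/221 451/221; 0 0 1]
T4·…·T1 = [-140/221 -171/221 202/221; -171/221 140/221 -451/221; 0 0 1]
T5·…·T1 = [420/221 513/221 -606/221; 342/221 -280/221 902/221; 0 0 1]
det M = -6; M⁻¹ = [140/663 171/442 -1; 57/221 -70/221 2; 0 0 1]
M⁻¹ · (672/221, 2736/1105)ᵀ = (3/5, 2)ᵀ

p = (3/5, 2)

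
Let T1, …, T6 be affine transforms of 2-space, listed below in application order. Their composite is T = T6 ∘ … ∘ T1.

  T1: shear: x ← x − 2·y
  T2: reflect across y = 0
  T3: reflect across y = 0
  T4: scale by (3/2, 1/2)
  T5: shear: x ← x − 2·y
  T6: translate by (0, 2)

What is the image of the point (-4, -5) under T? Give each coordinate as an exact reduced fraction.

T1 shear: x ← x − 2·y: (-4, -5) → (6, -5)
T2 reflect across y = 0: (6, -5) → (6, 5)
T3 reflect across y = 0: (6, 5) → (6, -5)
T4 scale by (3/2, 1/2): (6, -5) → (9, -5/2)
T5 shear: x ← x − 2·y: (9, -5/2) → (14, -5/2)
T6 translate by (0, 2): (14, -5/2) → (14, -1/2)

T(p) = (14, -1/2)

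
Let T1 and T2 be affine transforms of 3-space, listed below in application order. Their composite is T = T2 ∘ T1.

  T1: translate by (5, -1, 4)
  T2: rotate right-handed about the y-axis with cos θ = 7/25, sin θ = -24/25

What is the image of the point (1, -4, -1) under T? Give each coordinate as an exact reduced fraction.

T(p) = (-6/5, -5, 33/5)

T1 translate by (5, -1, 4): (1, -4, -1) → (6, -5, 3)
T2 rotate right-handed about the y-axis with cos θ = 7/25, sin θ = -24/25: (6, -5, 3) → (-6/5, -5, 33/5)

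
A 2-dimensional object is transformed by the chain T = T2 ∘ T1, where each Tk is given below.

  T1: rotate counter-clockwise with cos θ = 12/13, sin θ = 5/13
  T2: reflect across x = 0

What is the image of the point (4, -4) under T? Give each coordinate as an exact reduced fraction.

T(p) = (-68/13, -28/13)

T1 rotate counter-clockwise with cos θ = 12/13, sin θ = 5/13: (4, -4) → (68/13, -28/13)
T2 reflect across x = 0: (68/13, -28/13) → (-68/13, -28/13)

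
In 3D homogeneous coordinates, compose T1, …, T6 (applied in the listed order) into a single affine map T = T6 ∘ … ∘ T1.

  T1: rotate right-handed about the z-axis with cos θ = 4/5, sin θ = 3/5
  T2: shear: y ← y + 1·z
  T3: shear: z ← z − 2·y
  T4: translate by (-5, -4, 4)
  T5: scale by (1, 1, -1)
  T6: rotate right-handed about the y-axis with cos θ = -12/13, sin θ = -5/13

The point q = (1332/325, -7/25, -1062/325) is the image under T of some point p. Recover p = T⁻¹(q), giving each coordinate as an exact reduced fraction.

T1 = [4/5 -3/5 0 0; 3/5 4/5 0 0; 0 0 1 0; 0 0 0 1]
T2·T1 = [4/5 -3/5 0 0; 3/5 4/5 1 0; 0 0 1 0; 0 0 0 1]
T3·…·T1 = [4/5 -3/5 0 0; 3/5 4/5 1 0; -6/5 -8/5 -1 0; 0 0 0 1]
T4·…·T1 = [4/5 -3/5 0 -5; 3/5 4/5 1 -4; -6/5 -8/5 -1 4; 0 0 0 1]
T5·…·T1 = [4/5 -3/5 0 -5; 3/5 4/5 1 -4; 6/5 8/5 1 -4; 0 0 0 1]
T6·…·T1 = [-6/5 -4/65 -5/13 80/13; 3/5 4/5 1 -4; -4/5 -111/65 -12/13 23/13; 0 0 0 1]
det M = -1; M⁻¹ = [-63/65 -3/5 -16/65 4; 16/65 -4/5 -63/65 -3; 5/13 2 12/13 4; 0 0 0 1]
M⁻¹ · (1332/325, -7/25, -1062/325)ᵀ = (1, 7/5, 2)ᵀ

p = (1, 7/5, 2)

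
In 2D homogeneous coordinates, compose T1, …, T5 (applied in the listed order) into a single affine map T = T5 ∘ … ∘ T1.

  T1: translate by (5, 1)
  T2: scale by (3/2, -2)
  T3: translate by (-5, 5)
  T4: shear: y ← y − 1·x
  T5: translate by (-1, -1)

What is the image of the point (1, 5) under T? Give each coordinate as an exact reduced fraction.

T1 translate by (5, 1): (1, 5) → (6, 6)
T2 scale by (3/2, -2): (6, 6) → (9, -12)
T3 translate by (-5, 5): (9, -12) → (4, -7)
T4 shear: y ← y − 1·x: (4, -7) → (4, -11)
T5 translate by (-1, -1): (4, -11) → (3, -12)

T(p) = (3, -12)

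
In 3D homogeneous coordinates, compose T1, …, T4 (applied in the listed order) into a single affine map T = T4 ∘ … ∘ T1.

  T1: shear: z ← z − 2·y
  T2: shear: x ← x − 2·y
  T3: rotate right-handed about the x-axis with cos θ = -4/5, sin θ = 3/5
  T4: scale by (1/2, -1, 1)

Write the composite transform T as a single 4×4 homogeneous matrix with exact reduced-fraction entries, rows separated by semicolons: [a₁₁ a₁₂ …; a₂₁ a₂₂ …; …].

T = [1/2 -1 0 0; 0 -2/5 3/5 0; 0 11/5 -4/5 0; 0 0 0 1]

T1 = [1 0 0 0; 0 1 0 0; 0 -2 1 0; 0 0 0 1]
T2·T1 = [1 -2 0 0; 0 1 0 0; 0 -2 1 0; 0 0 0 1]
T3·…·T1 = [1 -2 0 0; 0 2/5 -3/5 0; 0 11/5 -4/5 0; 0 0 0 1]
T4·…·T1 = [1/2 -1 0 0; 0 -2/5 3/5 0; 0 11/5 -4/5 0; 0 0 0 1]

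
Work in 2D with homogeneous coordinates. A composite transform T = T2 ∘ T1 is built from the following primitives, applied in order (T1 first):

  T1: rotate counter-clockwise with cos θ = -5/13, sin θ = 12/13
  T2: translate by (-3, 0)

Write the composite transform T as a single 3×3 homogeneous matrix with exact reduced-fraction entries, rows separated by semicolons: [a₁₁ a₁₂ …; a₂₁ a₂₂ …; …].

T = [-5/13 -12/13 -3; 12/13 -5/13 0; 0 0 1]

T1 = [-5/13 -12/13 0; 12/13 -5/13 0; 0 0 1]
T2·T1 = [-5/13 -12/13 -3; 12/13 -5/13 0; 0 0 1]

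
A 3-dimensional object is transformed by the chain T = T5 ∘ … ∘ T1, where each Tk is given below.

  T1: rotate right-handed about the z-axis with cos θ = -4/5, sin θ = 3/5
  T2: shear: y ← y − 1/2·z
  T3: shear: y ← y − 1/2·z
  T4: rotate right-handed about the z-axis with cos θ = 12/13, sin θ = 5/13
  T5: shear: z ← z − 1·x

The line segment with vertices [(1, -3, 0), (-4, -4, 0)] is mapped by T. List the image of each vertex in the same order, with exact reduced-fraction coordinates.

T1 rotate right-handed about the z-axis with cos θ = -4/5, sin θ = 3/5: (1, -3, 0) → (1, 3, 0); (-4, -4, 0) → (28/5, 4/5, 0)
T2 shear: y ← y − 1/2·z: (1, 3, 0) → (1, 3, 0); (28/5, 4/5, 0) → (28/5, 4/5, 0)
T3 shear: y ← y − 1/2·z: (1, 3, 0) → (1, 3, 0); (28/5, 4/5, 0) → (28/5, 4/5, 0)
T4 rotate right-handed about the z-axis with cos θ = 12/13, sin θ = 5/13: (1, 3, 0) → (-3/13, 41/13, 0); (28/5, 4/5, 0) → (316/65, 188/65, 0)
T5 shear: z ← z − 1·x: (-3/13, 41/13, 0) → (-3/13, 41/13, 3/13); (316/65, 188/65, 0) → (316/65, 188/65, -316/65)

image vertices: (-3/13, 41/13, 3/13), (316/65, 188/65, -316/65)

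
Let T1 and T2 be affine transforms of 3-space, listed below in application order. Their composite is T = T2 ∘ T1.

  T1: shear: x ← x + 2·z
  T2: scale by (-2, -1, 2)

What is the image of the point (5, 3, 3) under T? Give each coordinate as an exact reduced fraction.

T(p) = (-22, -3, 6)

T1 shear: x ← x + 2·z: (5, 3, 3) → (11, 3, 3)
T2 scale by (-2, -1, 2): (11, 3, 3) → (-22, -3, 6)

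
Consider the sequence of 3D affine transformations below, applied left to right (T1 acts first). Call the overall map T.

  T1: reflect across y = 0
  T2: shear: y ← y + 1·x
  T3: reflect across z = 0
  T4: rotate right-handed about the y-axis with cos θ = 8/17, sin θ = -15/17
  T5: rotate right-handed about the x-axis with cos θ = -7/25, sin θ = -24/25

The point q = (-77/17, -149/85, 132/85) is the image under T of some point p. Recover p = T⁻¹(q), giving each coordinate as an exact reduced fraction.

T1 = [1 0 0 0; 0 -1 0 0; 0 0 1 0; 0 0 0 1]
T2·T1 = [1 0 0 0; 1 -1 0 0; 0 0 1 0; 0 0 0 1]
T3·…·T1 = [1 0 0 0; 1 -1 0 0; 0 0 -1 0; 0 0 0 1]
T4·…·T1 = [8/17 0 15/17 0; 1 -1 0 0; 15/17 0 -8/17 0; 0 0 0 1]
T5·…·T1 = [8/17 0 15/17 0; 241/425 7/25 -192/425 0; -513/425 24/25 56/425 0; 0 0 0 1]
det M = 1; M⁻¹ = [8/17 72/85 -21/85 0; 8/17 479/425 303/425 0; 15/17 -192/425 56/425 0; 0 0 0 1]
M⁻¹ · (-77/17, -149/85, 132/85)ᵀ = (-4, -3, -3)ᵀ

p = (-4, -3, -3)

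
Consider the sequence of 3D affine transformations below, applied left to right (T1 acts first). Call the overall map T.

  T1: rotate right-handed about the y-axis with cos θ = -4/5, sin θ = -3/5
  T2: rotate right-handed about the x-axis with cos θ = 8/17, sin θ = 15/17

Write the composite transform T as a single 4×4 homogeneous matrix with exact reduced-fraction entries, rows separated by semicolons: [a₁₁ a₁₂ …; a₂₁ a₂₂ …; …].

T = [-4/5 0 -3/5 0; -9/17 8/17 12/17 0; 24/85 15/17 -32/85 0; 0 0 0 1]

T1 = [-4/5 0 -3/5 0; 0 1 0 0; 3/5 0 -4/5 0; 0 0 0 1]
T2·T1 = [-4/5 0 -3/5 0; -9/17 8/17 12/17 0; 24/85 15/17 -32/85 0; 0 0 0 1]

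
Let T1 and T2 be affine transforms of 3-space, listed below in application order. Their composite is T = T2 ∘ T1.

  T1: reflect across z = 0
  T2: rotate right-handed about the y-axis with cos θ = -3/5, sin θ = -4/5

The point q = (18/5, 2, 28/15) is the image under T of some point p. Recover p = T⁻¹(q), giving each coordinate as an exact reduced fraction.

T1 = [1 0 0 0; 0 1 0 0; 0 0 -1 0; 0 0 0 1]
T2·T1 = [-3/5 0 4/5 0; 0 1 0 0; 4/5 0 3/5 0; 0 0 0 1]
det M = -1; M⁻¹ = [-3/5 0 4/5 0; 0 1 0 0; 4/5 0 3/5 0; 0 0 0 1]
M⁻¹ · (18/5, 2, 28/15)ᵀ = (-2/3, 2, 4)ᵀ

p = (-2/3, 2, 4)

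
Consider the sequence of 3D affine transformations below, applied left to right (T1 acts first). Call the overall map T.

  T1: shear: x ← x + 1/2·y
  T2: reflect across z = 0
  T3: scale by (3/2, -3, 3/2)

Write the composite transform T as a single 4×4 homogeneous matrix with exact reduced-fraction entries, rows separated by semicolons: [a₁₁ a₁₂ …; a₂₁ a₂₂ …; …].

T1 = [1 1/2 0 0; 0 1 0 0; 0 0 1 0; 0 0 0 1]
T2·T1 = [1 1/2 0 0; 0 1 0 0; 0 0 -1 0; 0 0 0 1]
T3·…·T1 = [3/2 3/4 0 0; 0 -3 0 0; 0 0 -3/2 0; 0 0 0 1]

T = [3/2 3/4 0 0; 0 -3 0 0; 0 0 -3/2 0; 0 0 0 1]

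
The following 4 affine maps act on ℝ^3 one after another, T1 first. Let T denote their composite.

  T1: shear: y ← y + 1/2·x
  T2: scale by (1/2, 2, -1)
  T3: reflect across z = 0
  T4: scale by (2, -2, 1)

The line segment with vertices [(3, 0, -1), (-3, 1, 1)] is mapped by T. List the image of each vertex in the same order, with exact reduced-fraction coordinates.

image vertices: (3, -6, -1), (-3, 2, 1)

T1 shear: y ← y + 1/2·x: (3, 0, -1) → (3, 3/2, -1); (-3, 1, 1) → (-3, -1/2, 1)
T2 scale by (1/2, 2, -1): (3, 3/2, -1) → (3/2, 3, 1); (-3, -1/2, 1) → (-3/2, -1, -1)
T3 reflect across z = 0: (3/2, 3, 1) → (3/2, 3, -1); (-3/2, -1, -1) → (-3/2, -1, 1)
T4 scale by (2, -2, 1): (3/2, 3, -1) → (3, -6, -1); (-3/2, -1, 1) → (-3, 2, 1)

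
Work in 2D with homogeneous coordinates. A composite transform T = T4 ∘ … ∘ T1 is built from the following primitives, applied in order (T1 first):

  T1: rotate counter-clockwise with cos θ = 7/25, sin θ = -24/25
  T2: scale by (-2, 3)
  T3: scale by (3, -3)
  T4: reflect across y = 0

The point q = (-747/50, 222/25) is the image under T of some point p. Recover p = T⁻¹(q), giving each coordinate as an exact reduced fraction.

p = (-1/4, 8/3)

T1 = [7/25 24/25 0; -24/25 7/25 0; 0 0 1]
T2·T1 = [-14/25 -48/25 0; -72/25 21/25 0; 0 0 1]
T3·…·T1 = [-42/25 -144/25 0; 216/25 -63/25 0; 0 0 1]
T4·…·T1 = [-42/25 -144/25 0; -216/25 63/25 0; 0 0 1]
det M = -54; M⁻¹ = [-7/150 -8/75 0; -4/25 7/225 0; 0 0 1]
M⁻¹ · (-747/50, 222/25)ᵀ = (-1/4, 8/3)ᵀ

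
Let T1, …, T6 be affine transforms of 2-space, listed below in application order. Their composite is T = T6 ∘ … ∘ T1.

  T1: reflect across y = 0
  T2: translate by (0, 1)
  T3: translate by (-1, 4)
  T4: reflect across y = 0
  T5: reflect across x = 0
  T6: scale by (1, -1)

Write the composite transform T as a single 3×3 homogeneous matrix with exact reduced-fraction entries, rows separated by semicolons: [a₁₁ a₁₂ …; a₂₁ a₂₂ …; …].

T = [-1 0 1; 0 -1 5; 0 0 1]

T1 = [1 0 0; 0 -1 0; 0 0 1]
T2·T1 = [1 0 0; 0 -1 1; 0 0 1]
T3·…·T1 = [1 0 -1; 0 -1 5; 0 0 1]
T4·…·T1 = [1 0 -1; 0 1 -5; 0 0 1]
T5·…·T1 = [-1 0 1; 0 1 -5; 0 0 1]
T6·…·T1 = [-1 0 1; 0 -1 5; 0 0 1]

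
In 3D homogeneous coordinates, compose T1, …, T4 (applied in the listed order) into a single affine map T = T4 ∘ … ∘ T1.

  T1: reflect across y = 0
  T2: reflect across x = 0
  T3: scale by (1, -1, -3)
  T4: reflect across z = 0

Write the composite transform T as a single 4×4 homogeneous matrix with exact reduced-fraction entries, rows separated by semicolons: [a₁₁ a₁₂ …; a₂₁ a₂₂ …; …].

T = [-1 0 0 0; 0 1 0 0; 0 0 3 0; 0 0 0 1]

T1 = [1 0 0 0; 0 -1 0 0; 0 0 1 0; 0 0 0 1]
T2·T1 = [-1 0 0 0; 0 -1 0 0; 0 0 1 0; 0 0 0 1]
T3·…·T1 = [-1 0 0 0; 0 1 0 0; 0 0 -3 0; 0 0 0 1]
T4·…·T1 = [-1 0 0 0; 0 1 0 0; 0 0 3 0; 0 0 0 1]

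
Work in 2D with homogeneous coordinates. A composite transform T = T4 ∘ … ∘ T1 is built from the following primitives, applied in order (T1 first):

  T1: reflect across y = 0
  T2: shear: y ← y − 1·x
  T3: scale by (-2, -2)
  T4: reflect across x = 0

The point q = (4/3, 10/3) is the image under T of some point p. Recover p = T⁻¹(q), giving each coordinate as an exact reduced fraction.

T1 = [1 0 0; 0 -1 0; 0 0 1]
T2·T1 = [1 0 0; -1 -1 0; 0 0 1]
T3·…·T1 = [-2 0 0; 2 2 0; 0 0 1]
T4·…·T1 = [2 0 0; 2 2 0; 0 0 1]
det M = 4; M⁻¹ = [1/2 0 0; -1/2 1/2 0; 0 0 1]
M⁻¹ · (4/3, 10/3)ᵀ = (2/3, 1)ᵀ

p = (2/3, 1)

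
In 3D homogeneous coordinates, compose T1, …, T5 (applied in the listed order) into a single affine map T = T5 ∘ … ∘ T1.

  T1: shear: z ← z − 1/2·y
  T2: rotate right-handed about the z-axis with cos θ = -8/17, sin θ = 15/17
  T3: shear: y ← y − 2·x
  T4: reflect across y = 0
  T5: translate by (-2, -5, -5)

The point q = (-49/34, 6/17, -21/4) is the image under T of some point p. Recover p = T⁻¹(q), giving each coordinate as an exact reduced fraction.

T1 = [1 0 0 0; 0 1 0 0; 0 -1/2 1 0; 0 0 0 1]
T2·T1 = [-8/17 -15/17 0 0; 15/17 -8/17 0 0; 0 -1/2 1 0; 0 0 0 1]
T3·…·T1 = [-8/17 -15/17 0 0; 31/17 22/17 0 0; 0 -1/2 1 0; 0 0 0 1]
T4·…·T1 = [-8/17 -15/17 0 0; -31/17 -22/17 0 0; 0 -1/2 1 0; 0 0 0 1]
T5·…·T1 = [-8/17 -15/17 0 -2; -31/17 -22/17 0 -5; 0 -1/2 1 -5; 0 0 0 1]
det M = -1; M⁻¹ = [22/17 -15/17 0 -31/17; -31/17 8/17 0 -22/17; -31/34 4/17 1 74/17; 0 0 0 1]
M⁻¹ · (-49/34, 6/17, -21/4)ᵀ = (-4, 3/2, 1/2)ᵀ

p = (-4, 3/2, 1/2)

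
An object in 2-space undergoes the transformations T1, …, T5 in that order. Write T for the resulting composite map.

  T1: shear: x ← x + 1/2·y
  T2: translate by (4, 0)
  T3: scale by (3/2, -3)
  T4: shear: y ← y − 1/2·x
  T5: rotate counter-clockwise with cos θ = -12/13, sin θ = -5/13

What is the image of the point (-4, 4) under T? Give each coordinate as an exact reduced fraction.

T(p) = (-207/26, 147/13)

T1 shear: x ← x + 1/2·y: (-4, 4) → (-2, 4)
T2 translate by (4, 0): (-2, 4) → (2, 4)
T3 scale by (3/2, -3): (2, 4) → (3, -12)
T4 shear: y ← y − 1/2·x: (3, -12) → (3, -27/2)
T5 rotate counter-clockwise with cos θ = -12/13, sin θ = -5/13: (3, -27/2) → (-207/26, 147/13)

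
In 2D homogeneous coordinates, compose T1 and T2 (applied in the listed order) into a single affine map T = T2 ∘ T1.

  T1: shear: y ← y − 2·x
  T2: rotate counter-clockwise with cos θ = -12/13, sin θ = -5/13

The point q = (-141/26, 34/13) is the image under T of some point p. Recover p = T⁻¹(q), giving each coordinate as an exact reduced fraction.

p = (4, 7/2)

T1 = [1 0 0; -2 1 0; 0 0 1]
T2·T1 = [-22/13 5/13 0; 19/13 -12/13 0; 0 0 1]
det M = 1; M⁻¹ = [-12/13 -5/13 0; -19/13 -22/13 0; 0 0 1]
M⁻¹ · (-141/26, 34/13)ᵀ = (4, 7/2)ᵀ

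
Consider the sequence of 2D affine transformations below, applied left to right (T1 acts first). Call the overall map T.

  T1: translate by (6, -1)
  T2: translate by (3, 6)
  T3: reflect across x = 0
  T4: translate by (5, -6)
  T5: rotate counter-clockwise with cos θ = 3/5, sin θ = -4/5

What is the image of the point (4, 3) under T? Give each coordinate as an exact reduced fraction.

T1 translate by (6, -1): (4, 3) → (10, 2)
T2 translate by (3, 6): (10, 2) → (13, 8)
T3 reflect across x = 0: (13, 8) → (-13, 8)
T4 translate by (5, -6): (-13, 8) → (-8, 2)
T5 rotate counter-clockwise with cos θ = 3/5, sin θ = -4/5: (-8, 2) → (-16/5, 38/5)

T(p) = (-16/5, 38/5)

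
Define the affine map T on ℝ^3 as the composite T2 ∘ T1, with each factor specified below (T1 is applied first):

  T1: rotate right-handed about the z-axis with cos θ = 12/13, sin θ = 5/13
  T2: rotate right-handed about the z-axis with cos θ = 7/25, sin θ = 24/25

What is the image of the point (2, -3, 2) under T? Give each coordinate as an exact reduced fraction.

T(p) = (69/25, 58/25, 2)

T1 rotate right-handed about the z-axis with cos θ = 12/13, sin θ = 5/13: (2, -3, 2) → (3, -2, 2)
T2 rotate right-handed about the z-axis with cos θ = 7/25, sin θ = 24/25: (3, -2, 2) → (69/25, 58/25, 2)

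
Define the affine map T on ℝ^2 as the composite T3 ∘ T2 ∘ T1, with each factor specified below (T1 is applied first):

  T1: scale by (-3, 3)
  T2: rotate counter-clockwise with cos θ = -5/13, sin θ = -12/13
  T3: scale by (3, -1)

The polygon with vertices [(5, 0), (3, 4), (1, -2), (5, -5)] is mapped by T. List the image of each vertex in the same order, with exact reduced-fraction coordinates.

image vertices: (225/13, -180/13), (567/13, -48/13), (-171/13, -66/13), (-315/13, -255/13)

T1 scale by (-3, 3): (5, 0) → (-15, 0); (3, 4) → (-9, 12); (1, -2) → (-3, -6); (5, -5) → (-15, -15)
T2 rotate counter-clockwise with cos θ = -5/13, sin θ = -12/13: (-15, 0) → (75/13, 180/13); (-9, 12) → (189/13, 48/13); (-3, -6) → (-57/13, 66/13); (-15, -15) → (-105/13, 255/13)
T3 scale by (3, -1): (75/13, 180/13) → (225/13, -180/13); (189/13, 48/13) → (567/13, -48/13); (-57/13, 66/13) → (-171/13, -66/13); (-105/13, 255/13) → (-315/13, -255/13)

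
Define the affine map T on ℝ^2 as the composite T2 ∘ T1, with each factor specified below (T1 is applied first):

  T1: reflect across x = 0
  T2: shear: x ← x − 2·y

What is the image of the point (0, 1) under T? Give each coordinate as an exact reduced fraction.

T1 reflect across x = 0: (0, 1) → (0, 1)
T2 shear: x ← x − 2·y: (0, 1) → (-2, 1)

T(p) = (-2, 1)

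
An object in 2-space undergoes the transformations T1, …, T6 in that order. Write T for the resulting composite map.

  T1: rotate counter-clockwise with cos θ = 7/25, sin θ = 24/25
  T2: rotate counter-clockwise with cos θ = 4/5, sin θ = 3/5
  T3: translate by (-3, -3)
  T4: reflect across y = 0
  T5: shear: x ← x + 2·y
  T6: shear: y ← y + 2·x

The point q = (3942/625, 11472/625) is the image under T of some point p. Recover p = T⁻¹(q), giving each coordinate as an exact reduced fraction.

p = (-9/5, 3)

T1 = [7/25 -24/25 0; 24/25 7/25 0; 0 0 1]
T2·T1 = [-44/125 -117/125 0; 117/125 -44/125 0; 0 0 1]
T3·…·T1 = [-44/125 -117/125 -3; 117/125 -44/125 -3; 0 0 1]
T4·…·T1 = [-44/125 -117/125 -3; -117/125 44/125 3; 0 0 1]
T5·…·T1 = [-278/125 -29/125 3; -117/125 44/125 3; 0 0 1]
T6·…·T1 = [-278/125 -29/125 3; -673/125 -14/125 9; 0 0 1]
det M = -1; M⁻¹ = [14/125 -29/125 219/125; -673/125 278/125 -483/125; 0 0 1]
M⁻¹ · (3942/625, 11472/625)ᵀ = (-9/5, 3)ᵀ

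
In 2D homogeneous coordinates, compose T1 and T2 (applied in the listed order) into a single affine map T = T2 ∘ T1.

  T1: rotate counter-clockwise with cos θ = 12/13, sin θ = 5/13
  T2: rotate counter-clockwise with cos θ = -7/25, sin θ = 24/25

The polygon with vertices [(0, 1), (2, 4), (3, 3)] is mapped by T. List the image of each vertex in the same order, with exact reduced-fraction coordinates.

image vertices: (-253/325, -204/325), (-284/65, -62/65), (-1371/325, 147/325)

T1 rotate counter-clockwise with cos θ = 12/13, sin θ = 5/13: (0, 1) → (-5/13, 12/13); (2, 4) → (4/13, 58/13); (3, 3) → (21/13, 51/13)
T2 rotate counter-clockwise with cos θ = -7/25, sin θ = 24/25: (-5/13, 12/13) → (-253/325, -204/325); (4/13, 58/13) → (-284/65, -62/65); (21/13, 51/13) → (-1371/325, 147/325)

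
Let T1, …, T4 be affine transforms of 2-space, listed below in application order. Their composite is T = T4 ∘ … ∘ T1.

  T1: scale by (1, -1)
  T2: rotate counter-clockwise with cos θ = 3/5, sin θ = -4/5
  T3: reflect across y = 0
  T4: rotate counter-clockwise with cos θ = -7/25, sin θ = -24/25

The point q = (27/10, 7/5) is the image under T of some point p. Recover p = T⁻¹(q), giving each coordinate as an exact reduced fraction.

p = (1/2, 3)

T1 = [1 0 0; 0 -1 0; 0 0 1]
T2·T1 = [3/5 -4/5 0; -4/5 -3/5 0; 0 0 1]
T3·…·T1 = [3/5 -4/5 0; 4/5 3/5 0; 0 0 1]
T4·…·T1 = [3/5 4/5 0; -4/5 3/5 0; 0 0 1]
det M = 1; M⁻¹ = [3/5 -4/5 0; 4/5 3/5 0; 0 0 1]
M⁻¹ · (27/10, 7/5)ᵀ = (1/2, 3)ᵀ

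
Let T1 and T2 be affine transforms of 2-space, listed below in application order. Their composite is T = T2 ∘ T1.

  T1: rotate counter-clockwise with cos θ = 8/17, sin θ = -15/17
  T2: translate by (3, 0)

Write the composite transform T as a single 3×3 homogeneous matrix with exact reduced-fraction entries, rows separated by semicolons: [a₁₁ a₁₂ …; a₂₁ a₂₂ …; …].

T = [8/17 15/17 3; -15/17 8/17 0; 0 0 1]

T1 = [8/17 15/17 0; -15/17 8/17 0; 0 0 1]
T2·T1 = [8/17 15/17 3; -15/17 8/17 0; 0 0 1]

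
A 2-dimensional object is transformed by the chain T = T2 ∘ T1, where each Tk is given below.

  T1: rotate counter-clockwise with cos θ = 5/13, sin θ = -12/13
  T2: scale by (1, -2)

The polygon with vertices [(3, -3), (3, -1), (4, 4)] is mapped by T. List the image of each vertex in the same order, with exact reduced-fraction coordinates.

image vertices: (-21/13, 102/13), (3/13, 82/13), (68/13, 56/13)

T1 rotate counter-clockwise with cos θ = 5/13, sin θ = -12/13: (3, -3) → (-21/13, -51/13); (3, -1) → (3/13, -41/13); (4, 4) → (68/13, -28/13)
T2 scale by (1, -2): (-21/13, -51/13) → (-21/13, 102/13); (3/13, -41/13) → (3/13, 82/13); (68/13, -28/13) → (68/13, 56/13)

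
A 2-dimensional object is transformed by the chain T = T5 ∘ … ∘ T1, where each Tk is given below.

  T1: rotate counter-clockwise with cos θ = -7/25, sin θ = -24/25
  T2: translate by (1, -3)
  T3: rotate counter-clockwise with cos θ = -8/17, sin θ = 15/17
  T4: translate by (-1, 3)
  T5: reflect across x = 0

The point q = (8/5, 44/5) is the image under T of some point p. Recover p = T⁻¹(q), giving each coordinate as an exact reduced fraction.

p = (-2, 4)

T1 = [-7/25 24/25 0; -24/25 -7/25 0; 0 0 1]
T2·T1 = [-7/25 24/25 1; -24/25 -7/25 -3; 0 0 1]
T3·…·T1 = [416/425 -87/425 37/17; 87/425 416/425 39/17; 0 0 1]
T4·…·T1 = [416/425 -87/425 20/17; 87/425 416/425 90/17; 0 0 1]
T5·…·T1 = [-416/425 87/425 -20/17; 87/425 416/425 90/17; 0 0 1]
det M = -1; M⁻¹ = [-416/425 87/425 -38/17; 87/425 416/425 -84/17; 0 0 1]
M⁻¹ · (8/5, 44/5)ᵀ = (-2, 4)ᵀ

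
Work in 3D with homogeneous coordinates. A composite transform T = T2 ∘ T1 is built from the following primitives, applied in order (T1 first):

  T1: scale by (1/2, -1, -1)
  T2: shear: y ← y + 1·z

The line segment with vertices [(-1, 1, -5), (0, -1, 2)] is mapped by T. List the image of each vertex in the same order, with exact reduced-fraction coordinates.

image vertices: (-1/2, 4, 5), (0, -1, -2)

T1 scale by (1/2, -1, -1): (-1, 1, -5) → (-1/2, -1, 5); (0, -1, 2) → (0, 1, -2)
T2 shear: y ← y + 1·z: (-1/2, -1, 5) → (-1/2, 4, 5); (0, 1, -2) → (0, -1, -2)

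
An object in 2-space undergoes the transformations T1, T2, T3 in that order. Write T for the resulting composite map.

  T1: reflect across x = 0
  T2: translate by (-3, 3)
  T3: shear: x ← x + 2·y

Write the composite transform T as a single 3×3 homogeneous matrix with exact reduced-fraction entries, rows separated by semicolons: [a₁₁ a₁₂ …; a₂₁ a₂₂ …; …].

T1 = [-1 0 0; 0 1 0; 0 0 1]
T2·T1 = [-1 0 -3; 0 1 3; 0 0 1]
T3·…·T1 = [-1 2 3; 0 1 3; 0 0 1]

T = [-1 2 3; 0 1 3; 0 0 1]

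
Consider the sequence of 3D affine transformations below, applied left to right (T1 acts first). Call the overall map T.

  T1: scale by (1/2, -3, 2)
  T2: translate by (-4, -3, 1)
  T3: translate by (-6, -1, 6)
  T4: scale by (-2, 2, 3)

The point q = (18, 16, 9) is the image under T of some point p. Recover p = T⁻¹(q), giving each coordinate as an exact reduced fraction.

p = (2, -4, -2)

T1 = [1/2 0 0 0; 0 -3 0 0; 0 0 2 0; 0 0 0 1]
T2·T1 = [1/2 0 0 -4; 0 -3 0 -3; 0 0 2 1; 0 0 0 1]
T3·…·T1 = [1/2 0 0 -10; 0 -3 0 -4; 0 0 2 7; 0 0 0 1]
T4·…·T1 = [-1 0 0 20; 0 -6 0 -8; 0 0 6 21; 0 0 0 1]
det M = 36; M⁻¹ = [-1 0 0 20; 0 -1/6 0 -4/3; 0 0 1/6 -7/2; 0 0 0 1]
M⁻¹ · (18, 16, 9)ᵀ = (2, -4, -2)ᵀ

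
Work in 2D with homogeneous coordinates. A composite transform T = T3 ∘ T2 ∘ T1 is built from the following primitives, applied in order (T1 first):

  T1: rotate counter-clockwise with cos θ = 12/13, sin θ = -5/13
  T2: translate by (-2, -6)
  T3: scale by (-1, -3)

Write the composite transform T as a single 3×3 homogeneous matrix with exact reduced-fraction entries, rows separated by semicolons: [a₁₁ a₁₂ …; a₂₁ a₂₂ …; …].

T1 = [12/13 5/13 0; -5/13 12/13 0; 0 0 1]
T2·T1 = [12/13 5/13 -2; -5/13 12/13 -6; 0 0 1]
T3·…·T1 = [-12/13 -5/13 2; 15/13 -36/13 18; 0 0 1]

T = [-12/13 -5/13 2; 15/13 -36/13 18; 0 0 1]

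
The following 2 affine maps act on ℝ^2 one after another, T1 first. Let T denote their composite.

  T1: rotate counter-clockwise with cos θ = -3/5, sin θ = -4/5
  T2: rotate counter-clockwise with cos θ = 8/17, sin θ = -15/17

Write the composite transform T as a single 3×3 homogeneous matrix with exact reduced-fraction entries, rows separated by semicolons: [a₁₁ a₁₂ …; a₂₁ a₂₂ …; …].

T1 = [-3/5 4/5 0; -4/5 -3/5 0; 0 0 1]
T2·T1 = [-84/85 -13/85 0; 13/85 -84/85 0; 0 0 1]

T = [-84/85 -13/85 0; 13/85 -84/85 0; 0 0 1]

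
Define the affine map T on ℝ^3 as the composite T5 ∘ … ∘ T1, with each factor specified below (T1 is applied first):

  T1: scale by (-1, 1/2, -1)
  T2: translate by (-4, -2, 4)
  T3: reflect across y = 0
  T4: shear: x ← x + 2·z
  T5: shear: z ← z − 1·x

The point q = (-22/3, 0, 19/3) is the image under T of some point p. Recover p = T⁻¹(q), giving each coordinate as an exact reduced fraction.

T1 = [-1 0 0 0; 0 1/2 0 0; 0 0 -1 0; 0 0 0 1]
T2·T1 = [-1 0 0 -4; 0 1/2 0 -2; 0 0 -1 4; 0 0 0 1]
T3·…·T1 = [-1 0 0 -4; 0 -1/2 0 2; 0 0 -1 4; 0 0 0 1]
T4·…·T1 = [-1 0 -2 4; 0 -1/2 0 2; 0 0 -1 4; 0 0 0 1]
T5·…·T1 = [-1 0 -2 4; 0 -1/2 0 2; 1 0 1 0; 0 0 0 1]
det M = -1/2; M⁻¹ = [1 0 2 -4; 0 -2 0 4; -1 0 -1 4; 0 0 0 1]
M⁻¹ · (-22/3, 0, 19/3)ᵀ = (4/3, 4, 5)ᵀ

p = (4/3, 4, 5)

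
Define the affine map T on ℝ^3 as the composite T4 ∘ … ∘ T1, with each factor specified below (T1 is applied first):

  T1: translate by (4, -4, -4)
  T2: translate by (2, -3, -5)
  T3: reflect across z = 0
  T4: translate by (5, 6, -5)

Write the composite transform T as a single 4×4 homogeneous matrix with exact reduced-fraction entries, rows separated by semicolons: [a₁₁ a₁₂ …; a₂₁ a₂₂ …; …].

T1 = [1 0 0 4; 0 1 0 -4; 0 0 1 -4; 0 0 0 1]
T2·T1 = [1 0 0 6; 0 1 0 -7; 0 0 1 -9; 0 0 0 1]
T3·…·T1 = [1 0 0 6; 0 1 0 -7; 0 0 -1 9; 0 0 0 1]
T4·…·T1 = [1 0 0 11; 0 1 0 -1; 0 0 -1 4; 0 0 0 1]

T = [1 0 0 11; 0 1 0 -1; 0 0 -1 4; 0 0 0 1]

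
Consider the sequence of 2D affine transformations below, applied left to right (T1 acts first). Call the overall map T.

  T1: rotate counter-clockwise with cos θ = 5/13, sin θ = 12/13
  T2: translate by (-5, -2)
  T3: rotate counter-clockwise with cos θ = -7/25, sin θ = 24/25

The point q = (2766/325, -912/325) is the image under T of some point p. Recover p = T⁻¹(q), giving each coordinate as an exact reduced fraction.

p = (-5, -2)

T1 = [5/13 -12/13 0; 12/13 5/13 0; 0 0 1]
T2·T1 = [5/13 -12/13 -5; 12/13 5/13 -2; 0 0 1]
T3·…·T1 = [-323/325 -36/325 83/25; 36/325 -323/325 -106/25; 0 0 1]
det M = 1; M⁻¹ = [-323/325 36/325 49/13; -36/325 -323/325 -50/13; 0 0 1]
M⁻¹ · (2766/325, -912/325)ᵀ = (-5, -2)ᵀ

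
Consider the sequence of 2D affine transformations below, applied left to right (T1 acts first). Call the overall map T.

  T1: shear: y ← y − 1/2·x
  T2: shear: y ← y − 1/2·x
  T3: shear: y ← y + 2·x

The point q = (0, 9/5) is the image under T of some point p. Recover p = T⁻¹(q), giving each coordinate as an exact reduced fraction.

T1 = [1 0 0; -1/2 1 0; 0 0 1]
T2·T1 = [1 0 0; -1 1 0; 0 0 1]
T3·…·T1 = [1 0 0; 1 1 0; 0 0 1]
det M = 1; M⁻¹ = [1 0 0; -1 1 0; 0 0 1]
M⁻¹ · (0, 9/5)ᵀ = (0, 9/5)ᵀ

p = (0, 9/5)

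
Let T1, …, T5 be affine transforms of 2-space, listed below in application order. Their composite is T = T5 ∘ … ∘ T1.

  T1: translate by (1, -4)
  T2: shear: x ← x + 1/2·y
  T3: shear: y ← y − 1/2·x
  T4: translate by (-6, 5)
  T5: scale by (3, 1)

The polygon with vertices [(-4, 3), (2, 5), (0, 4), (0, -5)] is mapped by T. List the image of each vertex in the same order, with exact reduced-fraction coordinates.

T1 translate by (1, -4): (-4, 3) → (-3, -1); (2, 5) → (3, 1); (0, 4) → (1, 0); (0, -5) → (1, -9)
T2 shear: x ← x + 1/2·y: (-3, -1) → (-7/2, -1); (3, 1) → (7/2, 1); (1, 0) → (1, 0); (1, -9) → (-7/2, -9)
T3 shear: y ← y − 1/2·x: (-7/2, -1) → (-7/2, 3/4); (7/2, 1) → (7/2, -3/4); (1, 0) → (1, -1/2); (-7/2, -9) → (-7/2, -29/4)
T4 translate by (-6, 5): (-7/2, 3/4) → (-19/2, 23/4); (7/2, -3/4) → (-5/2, 17/4); (1, -1/2) → (-5, 9/2); (-7/2, -29/4) → (-19/2, -9/4)
T5 scale by (3, 1): (-19/2, 23/4) → (-57/2, 23/4); (-5/2, 17/4) → (-15/2, 17/4); (-5, 9/2) → (-15, 9/2); (-19/2, -9/4) → (-57/2, -9/4)

image vertices: (-57/2, 23/4), (-15/2, 17/4), (-15, 9/2), (-57/2, -9/4)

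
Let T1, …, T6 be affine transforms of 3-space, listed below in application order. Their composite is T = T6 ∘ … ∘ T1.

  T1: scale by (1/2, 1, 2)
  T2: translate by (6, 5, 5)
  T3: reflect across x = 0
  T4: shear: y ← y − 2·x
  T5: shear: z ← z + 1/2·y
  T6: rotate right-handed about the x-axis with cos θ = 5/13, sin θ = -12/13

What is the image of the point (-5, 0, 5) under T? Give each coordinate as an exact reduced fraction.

T(p) = (-7/2, 24, -3)

T1 scale by (1/2, 1, 2): (-5, 0, 5) → (-5/2, 0, 10)
T2 translate by (6, 5, 5): (-5/2, 0, 10) → (7/2, 5, 15)
T3 reflect across x = 0: (7/2, 5, 15) → (-7/2, 5, 15)
T4 shear: y ← y − 2·x: (-7/2, 5, 15) → (-7/2, 12, 15)
T5 shear: z ← z + 1/2·y: (-7/2, 12, 15) → (-7/2, 12, 21)
T6 rotate right-handed about the x-axis with cos θ = 5/13, sin θ = -12/13: (-7/2, 12, 21) → (-7/2, 24, -3)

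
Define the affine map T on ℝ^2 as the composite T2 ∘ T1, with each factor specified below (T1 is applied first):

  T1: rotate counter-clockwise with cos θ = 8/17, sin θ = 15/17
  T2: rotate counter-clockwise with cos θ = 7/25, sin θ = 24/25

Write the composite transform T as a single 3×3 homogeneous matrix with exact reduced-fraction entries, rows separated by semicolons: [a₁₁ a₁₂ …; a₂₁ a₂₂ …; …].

T1 = [8/17 -15/17 0; 15/17 8/17 0; 0 0 1]
T2·T1 = [-304/425 -297/425 0; 297/425 -304/425 0; 0 0 1]

T = [-304/425 -297/425 0; 297/425 -304/425 0; 0 0 1]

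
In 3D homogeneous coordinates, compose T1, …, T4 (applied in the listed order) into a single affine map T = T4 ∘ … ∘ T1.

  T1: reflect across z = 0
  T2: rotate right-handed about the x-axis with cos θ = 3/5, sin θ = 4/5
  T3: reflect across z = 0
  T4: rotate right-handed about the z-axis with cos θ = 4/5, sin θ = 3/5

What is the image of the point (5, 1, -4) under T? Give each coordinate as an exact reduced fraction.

T(p) = (139/25, 23/25, -16/5)

T1 reflect across z = 0: (5, 1, -4) → (5, 1, 4)
T2 rotate right-handed about the x-axis with cos θ = 3/5, sin θ = 4/5: (5, 1, 4) → (5, -13/5, 16/5)
T3 reflect across z = 0: (5, -13/5, 16/5) → (5, -13/5, -16/5)
T4 rotate right-handed about the z-axis with cos θ = 4/5, sin θ = 3/5: (5, -13/5, -16/5) → (139/25, 23/25, -16/5)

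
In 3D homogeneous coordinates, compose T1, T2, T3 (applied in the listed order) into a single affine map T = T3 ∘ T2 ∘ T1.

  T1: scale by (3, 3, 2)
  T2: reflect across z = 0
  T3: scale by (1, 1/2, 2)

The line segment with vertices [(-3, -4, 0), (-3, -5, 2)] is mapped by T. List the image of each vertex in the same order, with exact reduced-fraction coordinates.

T1 scale by (3, 3, 2): (-3, -4, 0) → (-9, -12, 0); (-3, -5, 2) → (-9, -15, 4)
T2 reflect across z = 0: (-9, -12, 0) → (-9, -12, 0); (-9, -15, 4) → (-9, -15, -4)
T3 scale by (1, 1/2, 2): (-9, -12, 0) → (-9, -6, 0); (-9, -15, -4) → (-9, -15/2, -8)

image vertices: (-9, -6, 0), (-9, -15/2, -8)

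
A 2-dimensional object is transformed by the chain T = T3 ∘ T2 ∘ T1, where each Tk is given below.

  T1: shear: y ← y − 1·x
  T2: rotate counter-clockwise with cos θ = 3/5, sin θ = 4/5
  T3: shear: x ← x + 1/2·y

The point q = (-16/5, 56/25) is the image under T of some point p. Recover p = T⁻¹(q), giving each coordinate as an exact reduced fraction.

p = (-4/5, 4)

T1 = [1 0 0; -1 1 0; 0 0 1]
T2·T1 = [7/5 -4/5 0; 1/5 3/5 0; 0 0 1]
T3·…·T1 = [3/2 -1/2 0; 1/5 3/5 0; 0 0 1]
det M = 1; M⁻¹ = [3/5 1/2 0; -1/5 3/2 0; 0 0 1]
M⁻¹ · (-16/5, 56/25)ᵀ = (-4/5, 4)ᵀ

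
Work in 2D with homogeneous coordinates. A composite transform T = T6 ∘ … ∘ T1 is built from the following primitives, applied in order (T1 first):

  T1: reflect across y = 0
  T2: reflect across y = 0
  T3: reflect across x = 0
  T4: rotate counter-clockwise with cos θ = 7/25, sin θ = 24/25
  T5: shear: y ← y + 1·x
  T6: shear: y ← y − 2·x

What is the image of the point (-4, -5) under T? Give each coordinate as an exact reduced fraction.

T(p) = (148/25, -87/25)

T1 reflect across y = 0: (-4, -5) → (-4, 5)
T2 reflect across y = 0: (-4, 5) → (-4, -5)
T3 reflect across x = 0: (-4, -5) → (4, -5)
T4 rotate counter-clockwise with cos θ = 7/25, sin θ = 24/25: (4, -5) → (148/25, 61/25)
T5 shear: y ← y + 1·x: (148/25, 61/25) → (148/25, 209/25)
T6 shear: y ← y − 2·x: (148/25, 209/25) → (148/25, -87/25)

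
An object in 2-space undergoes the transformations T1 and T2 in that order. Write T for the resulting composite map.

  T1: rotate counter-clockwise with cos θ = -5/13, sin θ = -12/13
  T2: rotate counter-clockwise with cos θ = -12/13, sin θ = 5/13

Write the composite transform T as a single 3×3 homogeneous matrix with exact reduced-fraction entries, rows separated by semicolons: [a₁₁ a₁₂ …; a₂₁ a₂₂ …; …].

T1 = [-5/13 12/13 0; -12/13 -5/13 0; 0 0 1]
T2·T1 = [120/169 -119/169 0; 119/169 120/169 0; 0 0 1]

T = [120/169 -119/169 0; 119/169 120/169 0; 0 0 1]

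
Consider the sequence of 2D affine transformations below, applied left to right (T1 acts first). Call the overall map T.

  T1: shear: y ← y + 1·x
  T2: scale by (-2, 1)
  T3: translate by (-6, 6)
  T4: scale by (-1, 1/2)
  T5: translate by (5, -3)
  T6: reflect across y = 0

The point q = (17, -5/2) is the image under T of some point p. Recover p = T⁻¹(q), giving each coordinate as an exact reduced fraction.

T1 = [1 0 0; 1 1 0; 0 0 1]
T2·T1 = [-2 0 0; 1 1 0; 0 0 1]
T3·…·T1 = [-2 0 -6; 1 1 6; 0 0 1]
T4·…·T1 = [2 0 6; 1/2 1/2 3; 0 0 1]
T5·…·T1 = [2 0 11; 1/2 1/2 0; 0 0 1]
T6·…·T1 = [2 0 11; -1/2 -1/2 0; 0 0 1]
det M = -1; M⁻¹ = [1/2 0 -11/2; -1/2 -2 11/2; 0 0 1]
M⁻¹ · (17, -5/2)ᵀ = (3, 2)ᵀ

p = (3, 2)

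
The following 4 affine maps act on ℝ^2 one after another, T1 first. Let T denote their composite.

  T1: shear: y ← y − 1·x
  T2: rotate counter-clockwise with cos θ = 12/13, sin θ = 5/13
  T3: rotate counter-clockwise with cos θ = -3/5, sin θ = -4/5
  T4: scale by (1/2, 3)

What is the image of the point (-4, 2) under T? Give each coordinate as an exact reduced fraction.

T1 shear: y ← y − 1·x: (-4, 2) → (-4, 6)
T2 rotate counter-clockwise with cos θ = 12/13, sin θ = 5/13: (-4, 6) → (-6, 4)
T3 rotate counter-clockwise with cos θ = -3/5, sin θ = -4/5: (-6, 4) → (34/5, 12/5)
T4 scale by (1/2, 3): (34/5, 12/5) → (17/5, 36/5)

T(p) = (17/5, 36/5)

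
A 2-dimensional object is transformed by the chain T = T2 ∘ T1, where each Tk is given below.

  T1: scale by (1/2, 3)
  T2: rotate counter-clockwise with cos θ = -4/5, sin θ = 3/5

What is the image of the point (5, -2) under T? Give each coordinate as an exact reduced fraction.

T1 scale by (1/2, 3): (5, -2) → (5/2, -6)
T2 rotate counter-clockwise with cos θ = -4/5, sin θ = 3/5: (5/2, -6) → (8/5, 63/10)

T(p) = (8/5, 63/10)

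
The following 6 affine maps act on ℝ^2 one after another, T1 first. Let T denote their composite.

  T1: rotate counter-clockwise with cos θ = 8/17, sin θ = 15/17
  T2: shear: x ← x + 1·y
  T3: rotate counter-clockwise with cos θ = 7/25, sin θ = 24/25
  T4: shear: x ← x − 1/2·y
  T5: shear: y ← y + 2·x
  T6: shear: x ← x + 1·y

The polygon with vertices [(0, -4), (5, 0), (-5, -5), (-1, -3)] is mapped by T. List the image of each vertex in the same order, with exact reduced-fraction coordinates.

image vertices: (2668/425, 1928/425), (-1851/170, -398/85), (637/34, 176/17), (5853/850, 1844/425)

T1 rotate counter-clockwise with cos θ = 8/17, sin θ = 15/17: (0, -4) → (60/17, -32/17); (5, 0) → (40/17, 75/17); (-5, -5) → (35/17, -115/17); (-1, -3) → (37/17, -39/17)
T2 shear: x ← x + 1·y: (60/17, -32/17) → (28/17, -32/17); (40/17, 75/17) → (115/17, 75/17); (35/17, -115/17) → (-80/17, -115/17); (37/17, -39/17) → (-2/17, -39/17)
T3 rotate counter-clockwise with cos θ = 7/25, sin θ = 24/25: (28/17, -32/17) → (964/425, 448/425); (115/17, 75/17) → (-199/85, 657/85); (-80/17, -115/17) → (88/17, -109/17); (-2/17, -39/17) → (922/425, -321/425)
T4 shear: x ← x − 1/2·y: (964/425, 448/425) → (148/85, 448/425); (-199/85, 657/85) → (-211/34, 657/85); (88/17, -109/17) → (285/34, -109/17); (922/425, -321/425) → (433/170, -321/425)
T5 shear: y ← y + 2·x: (148/85, 448/425) → (148/85, 1928/425); (-211/34, 657/85) → (-211/34, -398/85); (285/34, -109/17) → (285/34, 176/17); (433/170, -321/425) → (433/170, 1844/425)
T6 shear: x ← x + 1·y: (148/85, 1928/425) → (2668/425, 1928/425); (-211/34, -398/85) → (-1851/170, -398/85); (285/34, 176/17) → (637/34, 176/17); (433/170, 1844/425) → (5853/850, 1844/425)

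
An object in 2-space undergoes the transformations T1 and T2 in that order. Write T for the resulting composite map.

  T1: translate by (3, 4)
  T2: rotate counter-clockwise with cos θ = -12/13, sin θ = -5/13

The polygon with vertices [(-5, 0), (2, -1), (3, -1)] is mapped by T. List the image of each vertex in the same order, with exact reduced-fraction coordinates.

image vertices: (44/13, -38/13), (-45/13, -61/13), (-57/13, -66/13)

T1 translate by (3, 4): (-5, 0) → (-2, 4); (2, -1) → (5, 3); (3, -1) → (6, 3)
T2 rotate counter-clockwise with cos θ = -12/13, sin θ = -5/13: (-2, 4) → (44/13, -38/13); (5, 3) → (-45/13, -61/13); (6, 3) → (-57/13, -66/13)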